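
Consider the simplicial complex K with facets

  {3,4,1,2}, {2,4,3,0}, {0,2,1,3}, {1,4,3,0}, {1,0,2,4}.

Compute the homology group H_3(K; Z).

H_3 ≅ Z.

Order the vertices as 0 < 1 < 2 < 3 < 4. Listing each simplex with vertices in this order, K has dimension 3 with simplices:

  0-simplices (5): [0], [1], [2], [3], [4]
  1-simplices (10): [0,1], [0,2], [0,3], [0,4], [1,2], [1,3], [1,4], [2,3], [2,4], [3,4]
  2-simplices (10): [0,1,2], [0,1,3], [0,1,4], [0,2,3], [0,2,4], [0,3,4], [1,2,3], [1,2,4], [1,3,4], [2,3,4]
  3-simplices (5): [0,1,2,3], [0,1,2,4], [0,1,3,4], [0,2,3,4], [1,2,3,4]

so the chain groups are C_0 ≅ Z^5, C_1 ≅ Z^10, C_2 ≅ Z^10, C_3 ≅ Z^5.

Boundary ∂_1: C_1 → C_0 sends each edge [p,q] (with p < q) to q − p. For instance
  ∂[0,1] = [1] − [0].
This gives a 5×10 integer matrix of rank 4; reducing to Smith normal form yields diagonal entries (1,1,1,1).

Boundary ∂_2: C_2 → C_1 sends each 2-simplex [p,q,r] to [q,r] − [p,r] + [p,q]. For instance
  ∂[2,3,4] = [3,4] − [2,4] + [2,3],
  ∂[1,2,3] = [2,3] − [1,3] + [1,2].
As a 10×10 matrix over Z this has rank 6, with invariant factors (1,1,1,1,1,1).

Boundary ∂_3: C_3 → C_2 sends each 3-simplex σ to the alternating sum Σ_i (−1)^i (σ with its i-th vertex removed). For instance
  ∂[0,2,3,4] = [2,3,4] − [0,3,4] + [0,2,4] − [0,2,3],
  ∂[0,1,2,3] = [1,2,3] − [0,2,3] + [0,1,3] − [0,1,2].
As a 10×5 matrix over Z this has rank 4, with invariant factors (1,1,1,1).

From H_k ≅ ker(∂_k) / im(∂_{k+1}) we obtain:

  H_3: rank ker ∂_3 − rank ∂_4 = (5 − 4) − 0 = 1, and there is no ∂_4, so H_3 = Z.

(K is a triangulation of the 3-sphere S^3.)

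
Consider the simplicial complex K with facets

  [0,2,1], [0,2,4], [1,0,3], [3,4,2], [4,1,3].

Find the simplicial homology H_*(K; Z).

K has 5 vertices, 10 edges, 5 triangles.
rank ∂_0 = 0, rank ∂_1 = 4 ⇒ b_0 = 5 − 0 − 4 = 1; all invariant factors of ∂_1 are 1 so no torsion. So H_0 ≅ Z.
rank ∂_1 = 4, rank ∂_2 = 5 ⇒ b_1 = 10 − 4 − 5 = 1; all invariant factors of ∂_2 are 1 so no torsion. So H_1 ≅ Z.
rank ∂_2 = 5, rank ∂_3 = 0 ⇒ b_2 = 5 − 5 − 0 = 0. So H_2 ≅ 0.

H_0 = Z,  H_1 = Z,  H_2 = 0.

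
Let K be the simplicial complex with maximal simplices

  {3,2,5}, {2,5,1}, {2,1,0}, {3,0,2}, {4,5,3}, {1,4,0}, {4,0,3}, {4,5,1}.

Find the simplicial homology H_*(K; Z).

Order the vertices as 0 < 1 < 2 < 3 < 4 < 5. Listing each simplex with vertices in this order, K has dimension 2 with simplices:

  0-simplices (6): [0], [1], [2], [3], [4], [5]
  1-simplices (12): [0,1], [0,2], [0,3], [0,4], [1,2], [1,4], [1,5], [2,3], [2,5], [3,4], [3,5], [4,5]
  2-simplices (8): [0,1,2], [0,1,4], [0,2,3], [0,3,4], [1,2,5], [1,4,5], [2,3,5], [3,4,5]

Hence C_0 ≅ Z^6, C_1 ≅ Z^12, C_2 ≅ Z^8.

∂_1: C_1 → C_0 maps an edge to its endpoints' difference, ∂[p,q] = q − p.
As a 6×12 matrix over Z this has rank 5, with invariant factors (1,1,1,1,1).

The boundary map ∂_2: C_2 → C_1 sends each 2-simplex [p,q,r] to [q,r] − [p,r] + [p,q]. For instance
  ∂[1,4,5] = [4,5] − [1,5] + [1,4],
  ∂[0,1,2] = [1,2] − [0,2] + [0,1].
This gives a 12×8 integer matrix of rank 7; reducing to Smith normal form yields diagonal entries (1,1,1,1,1,1,1).

From H_k ≅ ker(∂_k) / im(∂_{k+1}) we obtain:

  H_0: rank C_0 − rank ∂_1 = 6 − 5 = 1, and the invariant factors of ∂_1 are all 1, so H_0 = Z.
  H_1: rank ker ∂_1 − rank ∂_2 = (12 − 5) − 7 = 0, and the invariant factors of ∂_2 are all 1, so H_1 = 0.
  H_2: rank ker ∂_2 − rank ∂_3 = (8 − 7) − 0 = 1, and there is no ∂_3, so H_2 = Z.

H_0 ≅ Z,  H_1 = 0,  H_2 ≅ Z.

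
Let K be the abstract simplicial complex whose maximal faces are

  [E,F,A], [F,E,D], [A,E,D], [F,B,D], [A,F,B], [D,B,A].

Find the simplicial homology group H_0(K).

Fix the vertex order A < B < D < E < F and write every simplex with vertices in increasing order. Then dim K = 2 and the simplices of K are:

  0-simplices (5): A, B, D, E, F
  1-simplices (9): AB, AD, AE, AF, BD, BF, DE, DF, EF
  2-simplices (6): ABD, ABF, ADE, AEF, BDF, DEF

Hence C_0 ≅ Z^5, C_1 ≅ Z^9, C_2 ≅ Z^6.

Boundary ∂_1: C_1 → C_0 sends each edge [p,q] (with p < q) to q − p.
This gives a 5×9 integer matrix of rank 4; reducing to Smith normal form yields diagonal entries (1,1,1,1).

Boundary ∂_2: C_2 → C_1 maps a triangle to the signed sum of its edges. For instance
  ∂BDF = DF − BF + BD,
  ∂ABD = BD − AD + AB.
This gives a 9×6 integer matrix of rank 5; reducing to Smith normal form yields diagonal entries (1,1,1,1,1).

Now H_k = ker ∂_k / im ∂_{k+1}, so:

  H_0: rank C_0 − rank ∂_1 = 5 − 4 = 1, and the invariant factors of ∂_1 are all 1, so H_0 = Z.

H_0 = Z.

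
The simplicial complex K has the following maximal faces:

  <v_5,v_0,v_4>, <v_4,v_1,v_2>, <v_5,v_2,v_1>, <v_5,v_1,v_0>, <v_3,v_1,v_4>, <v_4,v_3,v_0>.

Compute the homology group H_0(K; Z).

H_0 ≅ Z.

K has 6 vertices, 12 edges, 6 triangles.
rank ∂_0 = 0, rank ∂_1 = 5 ⇒ b_0 = 6 − 0 − 5 = 1; all invariant factors of ∂_1 are 1 so no torsion. So H_0 = Z.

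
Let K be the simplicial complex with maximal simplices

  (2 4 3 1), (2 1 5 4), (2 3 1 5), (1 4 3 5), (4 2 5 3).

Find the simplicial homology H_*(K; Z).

H_0 = Z,  H_1 = 0,  H_2 = 0,  H_3 = Z.

Take the total order 1 < 2 < 3 < 4 < 5 on the vertex set. Then K (dimension 3) consists of the simplices:

  0-simplices (5): [1], [2], [3], [4], [5]
  1-simplices (10): [1,2], [1,3], [1,4], [1,5], [2,3], [2,4], [2,5], [3,4], [3,5], [4,5]
  2-simplices (10): [1,2,3], [1,2,4], [1,2,5], [1,3,4], [1,3,5], [1,4,5], [2,3,4], [2,3,5], [2,4,5], [3,4,5]
  3-simplices (5): [1,2,3,4], [1,2,3,5], [1,2,4,5], [1,3,4,5], [2,3,4,5]

so the chain groups are C_0 ≅ Z^5, C_1 ≅ Z^10, C_2 ≅ Z^10, C_3 ≅ Z^5.

∂_1: C_1 → C_0 sends each edge [p,q] (with p < q) to q − p. For instance
  ∂[2,5] = [5] − [2].
The 5×10 boundary matrix has rank 4 and Smith normal form diag(1,1,1,1).

Boundary ∂_2: C_2 → C_1 sends each 2-simplex [p,q,r] to [q,r] − [p,r] + [p,q]. For instance
  ∂[1,3,5] = [3,5] − [1,5] + [1,3],
  ∂[3,4,5] = [4,5] − [3,5] + [3,4].
As a 10×10 matrix over Z this has rank 6, with invariant factors (1,1,1,1,1,1).

Boundary ∂_3: C_3 → C_2 sends each 3-simplex σ to the alternating sum Σ_i (−1)^i (σ with its i-th vertex removed). For instance
  ∂[1,3,4,5] = [3,4,5] − [1,4,5] + [1,3,5] − [1,3,4],
  ∂[1,2,3,4] = [2,3,4] − [1,3,4] + [1,2,4] − [1,2,3].
As a 10×5 matrix over Z this has rank 4, with invariant factors (1,1,1,1).

Computing H_k = (kernel of ∂_k) / (image of ∂_{k+1}):

  H_0: rank C_0 − rank ∂_1 = 5 − 4 = 1, and the invariant factors of ∂_1 are all 1, so H_0 = Z.
  H_1: rank ker ∂_1 − rank ∂_2 = (10 − 4) − 6 = 0, and the invariant factors of ∂_2 are all 1, so H_1 = 0.
  H_2: rank ker ∂_2 − rank ∂_3 = (10 − 6) − 4 = 0, and the invariant factors of ∂_3 are all 1, so H_2 = 0.
  H_3: rank ker ∂_3 − rank ∂_4 = (5 − 4) − 0 = 1, and there is no ∂_4, so H_3 = Z.

(K is a triangulation of the 3-sphere S^3.)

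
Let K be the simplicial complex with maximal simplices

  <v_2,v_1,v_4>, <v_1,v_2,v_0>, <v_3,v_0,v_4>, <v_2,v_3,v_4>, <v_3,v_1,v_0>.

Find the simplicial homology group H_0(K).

H_0 ≅ Z.

Fix the vertex order v_0 < v_1 < v_2 < v_3 < v_4 and write every simplex with vertices in increasing order. Then dim K = 2 and the simplices of K are:

  0-simplices (5): [v_0], [v_1], [v_2], [v_3], [v_4]
  1-simplices (10): [v_0,v_1], [v_0,v_2], [v_0,v_3], [v_0,v_4], [v_1,v_2], [v_1,v_3], [v_1,v_4], [v_2,v_3], [v_2,v_4], [v_3,v_4]
  2-simplices (5): [v_0,v_1,v_2], [v_0,v_1,v_3], [v_0,v_3,v_4], [v_1,v_2,v_4], [v_2,v_3,v_4]

so the chain groups are C_0 ≅ Z^5, C_1 ≅ Z^10, C_2 ≅ Z^5.

The boundary map ∂_1: C_1 → C_0 sends each edge [p,q] (with p < q) to q − p. For instance
  ∂[v_0,v_2] = [v_2] − [v_0].
The resulting 5×10 matrix has rank 4, and its Smith normal form has invariant factors (1,1,1,1).

The boundary map ∂_2: C_2 → C_1 maps a triangle to the signed sum of its edges. For instance
  ∂[v_0,v_1,v_2] = [v_1,v_2] − [v_0,v_2] + [v_0,v_1],
  ∂[v_2,v_3,v_4] = [v_3,v_4] − [v_2,v_4] + [v_2,v_3].
The resulting 10×5 matrix has rank 5, and its Smith normal form has invariant factors (1,1,1,1,1).

Now H_k = ker ∂_k / im ∂_{k+1}, so:

  H_0: rank C_0 − rank ∂_1 = 5 − 4 = 1, and the invariant factors of ∂_1 are all 1, so H_0 = Z.

(K is a triangulation of the Möbius band.)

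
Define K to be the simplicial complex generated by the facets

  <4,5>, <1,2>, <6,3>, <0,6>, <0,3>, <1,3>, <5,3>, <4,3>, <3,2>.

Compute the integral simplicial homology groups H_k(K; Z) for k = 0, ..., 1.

Fix the vertex order 0 < 1 < 2 < 3 < 4 < 5 < 6 and write every simplex with vertices in increasing order. Then dim K = 1 and the simplices of K are:

  0-simplices (7): [0], [1], [2], [3], [4], [5], [6]
  1-simplices (9): [0,3], [0,6], [1,2], [1,3], [2,3], [3,4], [3,5], [3,6], [4,5]

Hence C_0 ≅ Z^7, C_1 ≅ Z^9.

The boundary map ∂_1: C_1 → C_0 maps an edge to its endpoints' difference, ∂[p,q] = q − p. For instance
  ∂[3,5] = [5] − [3].
The resulting 7×9 matrix has rank 6, and its Smith normal form has invariant factors (1,1,1,1,1,1).

Computing H_k = (kernel of ∂_k) / (image of ∂_{k+1}):

  H_0: rank C_0 − rank ∂_1 = 7 − 6 = 1, and the invariant factors of ∂_1 are all 1, so H_0 = Z.
  H_1: rank ker ∂_1 − rank ∂_2 = (9 − 6) − 0 = 3, and there is no ∂_2, so H_1 = Z^3.

As a check, the Euler characteristic is 7 − 9 = -2, which agrees with 1 − 3 = -2.
(K is a triangulation of a wedge of 3 circles.)

H_0 ≅ Z,  H_1 ≅ Z^3.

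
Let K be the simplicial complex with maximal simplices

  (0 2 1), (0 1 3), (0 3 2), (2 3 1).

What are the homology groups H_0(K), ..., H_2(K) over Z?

H_0 ≅ Z,  H_1 = 0,  H_2 ≅ Z.

Fix the vertex order 0 < 1 < 2 < 3 and write every simplex with vertices in increasing order. Then dim K = 2 and the simplices of K are:

  0-simplices (4): [0], [1], [2], [3]
  1-simplices (6): [0,1], [0,2], [0,3], [1,2], [1,3], [2,3]
  2-simplices (4): [0,1,2], [0,1,3], [0,2,3], [1,2,3]

Hence C_0 ≅ Z^4, C_1 ≅ Z^6, C_2 ≅ Z^4.

The boundary map ∂_1: C_1 → C_0 sends each edge [p,q] (with p < q) to q − p. For instance
  ∂[0,2] = [2] − [0].
As a 4×6 matrix over Z this has rank 3, with invariant factors (1,1,1).

The boundary map ∂_2: C_2 → C_1 sends each 2-simplex [p,q,r] to [q,r] − [p,r] + [p,q]. For instance
  ∂[0,2,3] = [2,3] − [0,3] + [0,2],
  ∂[0,1,3] = [1,3] − [0,3] + [0,1].
The 6×4 boundary matrix has rank 3 and Smith normal form diag(1,1,1).

From H_k ≅ ker(∂_k) / im(∂_{k+1}) we obtain:

  H_0: rank C_0 − rank ∂_1 = 4 − 3 = 1, and the invariant factors of ∂_1 are all 1, so H_0 = Z.
  H_1: rank ker ∂_1 − rank ∂_2 = (6 − 3) − 3 = 0, and the invariant factors of ∂_2 are all 1, so H_1 = 0.
  H_2: rank ker ∂_2 − rank ∂_3 = (4 − 3) − 0 = 1, and there is no ∂_3, so H_2 = Z.

(K is a triangulation of the 2-sphere S^2.)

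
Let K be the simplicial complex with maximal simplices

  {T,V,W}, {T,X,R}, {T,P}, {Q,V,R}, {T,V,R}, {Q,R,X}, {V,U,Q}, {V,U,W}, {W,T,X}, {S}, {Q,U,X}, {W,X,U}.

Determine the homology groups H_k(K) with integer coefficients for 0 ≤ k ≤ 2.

H_0 ≅ Z^2,  H_1 = 0,  H_2 ≅ Z.

Fix the vertex order P < Q < R < S < T < U < V < W < X and write every simplex with vertices in increasing order. Then dim K = 2 and the simplices of K are:

  0-simplices (9): P, Q, R, S, T, U, V, W, X
  1-simplices (16): PT, QR, QU, QV, QX, RT, RV, RX, TV, TW, TX, UV, UW, UX, VW, WX
  2-simplices (10): QRV, QRX, QUV, QUX, RTV, RTX, TVW, TWX, UVW, UWX

Hence C_0 ≅ Z^9, C_1 ≅ Z^16, C_2 ≅ Z^10.

∂_1: C_1 → C_0 is given by ∂[p,q] = [q] − [p].
The resulting 9×16 matrix has rank 7, and its Smith normal form has invariant factors (1,1,1,1,1,1,1).

Boundary ∂_2: C_2 → C_1 maps a triangle to the signed sum of its edges. For instance
  ∂TVW = VW − TW + TV,
  ∂UVW = VW − UW + UV.
The 16×10 boundary matrix has rank 9 and Smith normal form diag(1,1,1,1,1,1,1,1,1).

Computing H_k = (kernel of ∂_k) / (image of ∂_{k+1}):

  H_0: rank C_0 − rank ∂_1 = 9 − 7 = 2, and the invariant factors of ∂_1 are all 1, so H_0 ≅ Z^2.
  H_1: rank ker ∂_1 − rank ∂_2 = (16 − 7) − 9 = 0, and the invariant factors of ∂_2 are all 1, so H_1 ≅ 0.
  H_2: rank ker ∂_2 − rank ∂_3 = (10 − 9) − 0 = 1, and there is no ∂_3, so H_2 ≅ Z.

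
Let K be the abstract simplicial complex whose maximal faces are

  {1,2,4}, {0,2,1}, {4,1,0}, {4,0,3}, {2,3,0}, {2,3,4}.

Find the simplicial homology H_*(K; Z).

Take the total order 0 < 1 < 2 < 3 < 4 on the vertex set. Then K (dimension 2) consists of the simplices:

  0-simplices (5): [0], [1], [2], [3], [4]
  1-simplices (9): [0,1], [0,2], [0,3], [0,4], [1,2], [1,4], [2,3], [2,4], [3,4]
  2-simplices (6): [0,1,2], [0,1,4], [0,2,3], [0,3,4], [1,2,4], [2,3,4]

so the chain groups are C_0 ≅ Z^5, C_1 ≅ Z^9, C_2 ≅ Z^6.

The boundary map ∂_1: C_1 → C_0 sends each edge [p,q] (with p < q) to q − p. For instance
  ∂[2,4] = [4] − [2].
The 5×9 boundary matrix has rank 4 and Smith normal form diag(1,1,1,1).

Boundary ∂_2: C_2 → C_1 sends each 2-simplex [p,q,r] to [q,r] − [p,r] + [p,q]. For instance
  ∂[0,1,2] = [1,2] − [0,2] + [0,1],
  ∂[0,2,3] = [2,3] − [0,3] + [0,2].
The resulting 9×6 matrix has rank 5, and its Smith normal form has invariant factors (1,1,1,1,1).

Reading off H_k = ker ∂_k / im ∂_{k+1}:

  H_0: rank C_0 − rank ∂_1 = 5 − 4 = 1, and the invariant factors of ∂_1 are all 1, so H_0 = Z.
  H_1: rank ker ∂_1 − rank ∂_2 = (9 − 4) − 5 = 0, and the invariant factors of ∂_2 are all 1, so H_1 = 0.
  H_2: rank ker ∂_2 − rank ∂_3 = (6 − 5) − 0 = 1, and there is no ∂_3, so H_2 = Z.

As a check, the Euler characteristic is 5 − 9 + 6 = 2, which agrees with 1 − 0 + 1 = 2.

H_0 = Z,  H_1 = 0,  H_2 = Z.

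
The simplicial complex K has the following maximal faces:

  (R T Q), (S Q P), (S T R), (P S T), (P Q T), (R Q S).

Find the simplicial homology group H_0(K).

H_0 ≅ Z.

Take the total order P < Q < R < S < T on the vertex set. Then K (dimension 2) consists of the simplices:

  0-simplices (5): P, Q, R, S, T
  1-simplices (9): PQ, PS, PT, QR, QS, QT, RS, RT, ST
  2-simplices (6): PQS, PQT, PST, QRS, QRT, RST

so the chain groups are C_0 ≅ Z^5, C_1 ≅ Z^9, C_2 ≅ Z^6.

Boundary ∂_1: C_1 → C_0 sends each edge [p,q] (with p < q) to q − p.
As a 5×9 matrix over Z this has rank 4, with invariant factors (1,1,1,1).

∂_2: C_2 → C_1 maps a triangle to the signed sum of its edges. For instance
  ∂PST = ST − PT + PS,
  ∂RST = ST − RT + RS.
The resulting 9×6 matrix has rank 5, and its Smith normal form has invariant factors (1,1,1,1,1).

Now H_k = ker ∂_k / im ∂_{k+1}, so:

  H_0: rank C_0 − rank ∂_1 = 5 − 4 = 1, and the invariant factors of ∂_1 are all 1, so H_0 ≅ Z.

(K is a triangulation of the 2-sphere S^2.)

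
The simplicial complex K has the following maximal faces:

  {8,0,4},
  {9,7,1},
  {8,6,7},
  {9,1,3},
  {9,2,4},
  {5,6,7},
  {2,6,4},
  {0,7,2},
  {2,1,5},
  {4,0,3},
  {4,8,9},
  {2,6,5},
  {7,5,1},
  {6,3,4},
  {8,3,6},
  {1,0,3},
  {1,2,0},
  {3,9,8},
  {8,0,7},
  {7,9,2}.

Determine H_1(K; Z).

Order the vertices as 0 < 1 < 2 < 3 < 4 < 5 < 6 < 7 < 8 < 9. Listing each simplex with vertices in this order, K has dimension 2 with simplices:

  0-simplices (10): [0], [1], [2], [3], [4], [5], [6], [7], [8], [9]
  1-simplices (30): (30 of them)
  2-simplices (20): (20 of them)

so the chain groups are C_0 ≅ Z^10, C_1 ≅ Z^30, C_2 ≅ Z^20.

The boundary map ∂_1: C_1 → C_0 is given by ∂[p,q] = [q] − [p]. For instance
  ∂[4,8] = [8] − [4].
This gives a 10×30 integer matrix of rank 9; reducing to Smith normal form yields diagonal entries (1,1,1,1,1,1,1,1,1).

The boundary map ∂_2: C_2 → C_1 maps a triangle to the signed sum of its edges. For instance
  ∂[5,6,7] = [6,7] − [5,7] + [5,6],
  ∂[1,7,9] = [7,9] − [1,9] + [1,7].
This gives a 30×20 integer matrix of rank 20; reducing to Smith normal form yields diagonal entries (1,1,1,1,1,1,1,1,1,1,1,1,1,1,1,1,1,1,1,2).

Computing H_k = (kernel of ∂_k) / (image of ∂_{k+1}):

  H_1: rank ker ∂_1 − rank ∂_2 = (30 − 9) − 20 = 1, and ∂_2 has invariant factor 2 > 1, so H_1 ≅ Z ⊕ Z/2Z.

(K is a triangulation of the Klein bottle.)

H_1 = Z ⊕ Z/2Z.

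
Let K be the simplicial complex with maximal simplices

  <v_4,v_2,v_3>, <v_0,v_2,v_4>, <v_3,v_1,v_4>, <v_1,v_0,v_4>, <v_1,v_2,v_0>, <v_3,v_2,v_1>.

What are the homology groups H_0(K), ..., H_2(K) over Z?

We work with the vertex ordering v_0 < v_1 < v_2 < v_3 < v_4. The simplices of K, each written with vertices in increasing order, are:

  0-simplices (5): [v_0], [v_1], [v_2], [v_3], [v_4]
  1-simplices (9): [v_0,v_1], [v_0,v_2], [v_0,v_4], [v_1,v_2], [v_1,v_3], [v_1,v_4], [v_2,v_3], [v_2,v_4], [v_3,v_4]
  2-simplices (6): [v_0,v_1,v_2], [v_0,v_1,v_4], [v_0,v_2,v_4], [v_1,v_2,v_3], [v_1,v_3,v_4], [v_2,v_3,v_4]

Hence C_0 ≅ Z^5, C_1 ≅ Z^9, C_2 ≅ Z^6.

Boundary ∂_1: C_1 → C_0 maps an edge to its endpoints' difference, ∂[p,q] = q − p. For instance
  ∂[v_0,v_2] = [v_2] − [v_0].
This gives a 5×9 integer matrix of rank 4; reducing to Smith normal form yields diagonal entries (1,1,1,1).

∂_2: C_2 → C_1 sends each 2-simplex [p,q,r] to [q,r] − [p,r] + [p,q]. For instance
  ∂[v_0,v_1,v_2] = [v_1,v_2] − [v_0,v_2] + [v_0,v_1],
  ∂[v_0,v_1,v_4] = [v_1,v_4] − [v_0,v_4] + [v_0,v_1].
The 9×6 boundary matrix has rank 5 and Smith normal form diag(1,1,1,1,1).

Now H_k = ker ∂_k / im ∂_{k+1}, so:

  H_0: rank C_0 − rank ∂_1 = 5 − 4 = 1, and the invariant factors of ∂_1 are all 1, so H_0 = Z.
  H_1: rank ker ∂_1 − rank ∂_2 = (9 − 4) − 5 = 0, and the invariant factors of ∂_2 are all 1, so H_1 = 0.
  H_2: rank ker ∂_2 − rank ∂_3 = (6 − 5) − 0 = 1, and there is no ∂_3, so H_2 = Z.

(K is a triangulation of the 2-sphere S^2.)

H_0 ≅ Z,  H_1 = 0,  H_2 ≅ Z.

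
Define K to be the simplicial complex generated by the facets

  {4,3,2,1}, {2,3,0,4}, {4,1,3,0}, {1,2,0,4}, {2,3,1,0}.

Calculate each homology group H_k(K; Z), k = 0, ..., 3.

Take the total order 0 < 1 < 2 < 3 < 4 on the vertex set. Then K (dimension 3) consists of the simplices:

  0-simplices (5): [0], [1], [2], [3], [4]
  1-simplices (10): [0,1], [0,2], [0,3], [0,4], [1,2], [1,3], [1,4], [2,3], [2,4], [3,4]
  2-simplices (10): [0,1,2], [0,1,3], [0,1,4], [0,2,3], [0,2,4], [0,3,4], [1,2,3], [1,2,4], [1,3,4], [2,3,4]
  3-simplices (5): [0,1,2,3], [0,1,2,4], [0,1,3,4], [0,2,3,4], [1,2,3,4]

Hence C_0 ≅ Z^5, C_1 ≅ Z^10, C_2 ≅ Z^10, C_3 ≅ Z^5.

Boundary ∂_1: C_1 → C_0 is given by ∂[p,q] = [q] − [p].
As a 5×10 matrix over Z this has rank 4, with invariant factors (1,1,1,1).

∂_2: C_2 → C_1 maps a triangle to the signed sum of its edges. For instance
  ∂[1,2,3] = [2,3] − [1,3] + [1,2],
  ∂[0,1,2] = [1,2] − [0,2] + [0,1].
The 10×10 boundary matrix has rank 6 and Smith normal form diag(1,1,1,1,1,1).

The boundary map ∂_3: C_3 → C_2 sends each 3-simplex σ to the alternating sum Σ_i (−1)^i (σ with its i-th vertex removed). For instance
  ∂[0,2,3,4] = [2,3,4] − [0,3,4] + [0,2,4] − [0,2,3],
  ∂[0,1,3,4] = [1,3,4] − [0,3,4] + [0,1,4] − [0,1,3].
The 10×5 boundary matrix has rank 4 and Smith normal form diag(1,1,1,1).

Computing H_k = (kernel of ∂_k) / (image of ∂_{k+1}):

  H_0: rank C_0 − rank ∂_1 = 5 − 4 = 1, and the invariant factors of ∂_1 are all 1, so H_0 ≅ Z.
  H_1: rank ker ∂_1 − rank ∂_2 = (10 − 4) − 6 = 0, and the invariant factors of ∂_2 are all 1, so H_1 ≅ 0.
  H_2: rank ker ∂_2 − rank ∂_3 = (10 − 6) − 4 = 0, and the invariant factors of ∂_3 are all 1, so H_2 ≅ 0.
  H_3: rank ker ∂_3 − rank ∂_4 = (5 − 4) − 0 = 1, and there is no ∂_4, so H_3 ≅ Z.

H_0 ≅ Z,  H_1 = 0,  H_2 = 0,  H_3 ≅ Z.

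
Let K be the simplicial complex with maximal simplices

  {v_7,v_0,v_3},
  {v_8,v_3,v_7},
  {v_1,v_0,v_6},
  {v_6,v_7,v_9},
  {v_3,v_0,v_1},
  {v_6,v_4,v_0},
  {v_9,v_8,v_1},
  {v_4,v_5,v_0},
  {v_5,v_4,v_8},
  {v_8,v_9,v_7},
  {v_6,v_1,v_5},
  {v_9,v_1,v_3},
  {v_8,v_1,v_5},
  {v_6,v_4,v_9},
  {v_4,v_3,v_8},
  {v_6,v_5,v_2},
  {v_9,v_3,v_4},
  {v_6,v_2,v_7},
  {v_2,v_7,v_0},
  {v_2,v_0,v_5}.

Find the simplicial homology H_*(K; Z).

Fix the vertex order v_0 < v_1 < v_2 < v_3 < v_4 < v_5 < v_6 < v_7 < v_8 < v_9 and write every simplex with vertices in increasing order. Then dim K = 2 and the simplices of K are:

  0-simplices (10): [v_0], [v_1], [v_2], [v_3], [v_4], [v_5], [v_6], [v_7], [v_8], [v_9]
  1-simplices (30): (30 of them)
  2-simplices (20): (20 of them)

so the chain groups are C_0 ≅ Z^10, C_1 ≅ Z^30, C_2 ≅ Z^20.

Boundary ∂_1: C_1 → C_0 maps an edge to its endpoints' difference, ∂[p,q] = q − p.
This gives a 10×30 integer matrix of rank 9; reducing to Smith normal form yields diagonal entries (1,1,1,1,1,1,1,1,1).

Boundary ∂_2: C_2 → C_1 sends each 2-simplex [p,q,r] to [q,r] − [p,r] + [p,q]. For instance
  ∂[v_0,v_1,v_6] = [v_1,v_6] − [v_0,v_6] + [v_0,v_1],
  ∂[v_6,v_7,v_9] = [v_7,v_9] − [v_6,v_9] + [v_6,v_7].
The resulting 30×20 matrix has rank 20, and its Smith normal form has invariant factors (1,1,1,1,1,1,1,1,1,1,1,1,1,1,1,1,1,1,1,2).

Reading off H_k = ker ∂_k / im ∂_{k+1}:

  H_0: rank C_0 − rank ∂_1 = 10 − 9 = 1, and the invariant factors of ∂_1 are all 1, so H_0 = Z.
  H_1: rank ker ∂_1 − rank ∂_2 = (30 − 9) − 20 = 1, and ∂_2 has invariant factor 2 > 1, so H_1 = Z ⊕ Z/2Z.
  H_2: rank ker ∂_2 − rank ∂_3 = (20 − 20) − 0 = 0, and there is no ∂_3, so H_2 = 0.

As a check, the Euler characteristic is 10 − 30 + 20 = 0, which agrees with 1 − 1 + 0 = 0.
(K is a triangulation of the Klein bottle.)

H_0 = Z,  H_1 = Z ⊕ Z/2Z,  H_2 = 0.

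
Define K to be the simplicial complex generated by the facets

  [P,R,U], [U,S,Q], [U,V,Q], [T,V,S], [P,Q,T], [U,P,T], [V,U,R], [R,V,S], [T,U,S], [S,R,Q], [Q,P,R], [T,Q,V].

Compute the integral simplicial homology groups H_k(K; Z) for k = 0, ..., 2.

Order the vertices as P < Q < R < S < T < U < V. Listing each simplex with vertices in this order, K has dimension 2 with simplices:

  0-simplices (7): P, Q, R, S, T, U, V
  1-simplices (18): PQ, PR, PT, PU, QR, QS, QT, QU, QV, RS, RU, RV, ST, SU, SV, TU, TV, UV
  2-simplices (12): PQR, PQT, PRU, PTU, QRS, QSU, QTV, QUV, RSV, RUV, STU, STV

so the chain groups are C_0 ≅ Z^7, C_1 ≅ Z^18, C_2 ≅ Z^12.

Boundary ∂_1: C_1 → C_0 maps an edge to its endpoints' difference, ∂[p,q] = q − p.
This gives a 7×18 integer matrix of rank 6; reducing to Smith normal form yields diagonal entries (1,1,1,1,1,1).

The boundary map ∂_2: C_2 → C_1 maps a triangle to the signed sum of its edges. For instance
  ∂RUV = UV − RV + RU,
  ∂PQT = QT − PT + PQ.
The 18×12 boundary matrix has rank 12 and Smith normal form diag(1,1,1,1,1,1,1,1,1,1,1,2).

From H_k ≅ ker(∂_k) / im(∂_{k+1}) we obtain:

  H_0: rank C_0 − rank ∂_1 = 7 − 6 = 1, and the invariant factors of ∂_1 are all 1, so H_0 = Z.
  H_1: rank ker ∂_1 − rank ∂_2 = (18 − 6) − 12 = 0, and ∂_2 has invariant factor 2 > 1, so H_1 = Z_2.
  H_2: rank ker ∂_2 − rank ∂_3 = (12 − 12) − 0 = 0, and there is no ∂_3, so H_2 = 0.

(K is a triangulation of the real projective plane RP^2.)

H_0 = Z,  H_1 = Z_2,  H_2 = 0.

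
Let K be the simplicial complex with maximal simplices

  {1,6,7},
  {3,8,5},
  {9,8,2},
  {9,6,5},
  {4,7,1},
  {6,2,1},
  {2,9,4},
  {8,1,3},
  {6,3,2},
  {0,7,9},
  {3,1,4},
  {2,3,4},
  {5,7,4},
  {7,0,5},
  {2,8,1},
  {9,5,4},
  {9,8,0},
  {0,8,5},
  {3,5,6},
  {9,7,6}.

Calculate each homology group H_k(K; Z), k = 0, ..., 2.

H_0 ≅ Z,  H_1 ≅ Z ⊕ Z/2Z,  H_2 = 0.

Take the total order 0 < 1 < 2 < 3 < 4 < 5 < 6 < 7 < 8 < 9 on the vertex set. Then K (dimension 2) consists of the simplices:

  0-simplices (10): [0], [1], [2], [3], [4], [5], [6], [7], [8], [9]
  1-simplices (30): (30 of them)
  2-simplices (20): (20 of them)

Hence C_0 ≅ Z^10, C_1 ≅ Z^30, C_2 ≅ Z^20.

Boundary ∂_1: C_1 → C_0 maps an edge to its endpoints' difference, ∂[p,q] = q − p. For instance
  ∂[3,5] = [5] − [3].
As a 10×30 matrix over Z this has rank 9, with invariant factors (1,1,1,1,1,1,1,1,1).

Boundary ∂_2: C_2 → C_1 maps a triangle to the signed sum of its edges. For instance
  ∂[6,7,9] = [7,9] − [6,9] + [6,7],
  ∂[4,5,7] = [5,7] − [4,7] + [4,5].
The resulting 30×20 matrix has rank 20, and its Smith normal form has invariant factors (1,1,1,1,1,1,1,1,1,1,1,1,1,1,1,1,1,1,1,2).

From H_k ≅ ker(∂_k) / im(∂_{k+1}) we obtain:

  H_0: rank C_0 − rank ∂_1 = 10 − 9 = 1, and the invariant factors of ∂_1 are all 1, so H_0 ≅ Z.
  H_1: rank ker ∂_1 − rank ∂_2 = (30 − 9) − 20 = 1, and ∂_2 has invariant factor 2 > 1, so H_1 ≅ Z ⊕ Z/2Z.
  H_2: rank ker ∂_2 − rank ∂_3 = (20 − 20) − 0 = 0, and there is no ∂_3, so H_2 ≅ 0.

As a check, the Euler characteristic is 10 − 30 + 20 = 0, which agrees with 1 − 1 + 0 = 0.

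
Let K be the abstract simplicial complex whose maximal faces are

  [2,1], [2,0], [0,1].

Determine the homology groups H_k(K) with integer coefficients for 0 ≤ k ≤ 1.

H_0 ≅ Z,  H_1 ≅ Z.

K has 3 vertices, 3 edges.
rank ∂_0 = 0, rank ∂_1 = 2 ⇒ b_0 = 3 − 0 − 2 = 1; all invariant factors of ∂_1 are 1 so no torsion. So H_0 ≅ Z.
rank ∂_1 = 2, rank ∂_2 = 0 ⇒ b_1 = 3 − 2 − 0 = 1. So H_1 ≅ Z.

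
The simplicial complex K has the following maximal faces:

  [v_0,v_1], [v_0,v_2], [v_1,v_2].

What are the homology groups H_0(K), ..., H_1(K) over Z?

Order the vertices as v_0 < v_1 < v_2. Listing each simplex with vertices in this order, K has dimension 1 with simplices:

  0-simplices (3): [v_0], [v_1], [v_2]
  1-simplices (3): [v_0,v_1], [v_0,v_2], [v_1,v_2]

so the chain groups are C_0 ≅ Z^3, C_1 ≅ Z^3.

The boundary map ∂_1: C_1 → C_0 is given by ∂[p,q] = [q] − [p]. For instance
  ∂[v_0,v_2] = [v_2] − [v_0].
As a 3×3 matrix over Z this has rank 2, with invariant factors (1,1).

From H_k ≅ ker(∂_k) / im(∂_{k+1}) we obtain:

  H_0: rank C_0 − rank ∂_1 = 3 − 2 = 1, and the invariant factors of ∂_1 are all 1, so H_0 = Z.
  H_1: rank ker ∂_1 − rank ∂_2 = (3 − 2) − 0 = 1, and there is no ∂_2, so H_1 = Z.

H_0 = Z,  H_1 = Z.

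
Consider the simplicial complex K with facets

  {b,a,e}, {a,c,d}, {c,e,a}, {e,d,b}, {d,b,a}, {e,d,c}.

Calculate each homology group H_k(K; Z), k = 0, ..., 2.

H_0 = Z,  H_1 = 0,  H_2 = Z.

Fix the vertex order a < b < c < d < e and write every simplex with vertices in increasing order. Then dim K = 2 and the simplices of K are:

  0-simplices (5): a, b, c, d, e
  1-simplices (9): ab, ac, ad, ae, bd, be, cd, ce, de
  2-simplices (6): abd, abe, acd, ace, bde, cde

so the chain groups are C_0 ≅ Z^5, C_1 ≅ Z^9, C_2 ≅ Z^6.

Boundary ∂_1: C_1 → C_0 sends each edge [p,q] (with p < q) to q − p. For instance
  ∂ce = e − c.
The 5×9 boundary matrix has rank 4 and Smith normal form diag(1,1,1,1).

Boundary ∂_2: C_2 → C_1 acts by ∂[p,q,r] = [q,r] − [p,r] + [p,q]. For instance
  ∂cde = de − ce + cd,
  ∂abe = be − ae + ab.
The resulting 9×6 matrix has rank 5, and its Smith normal form has invariant factors (1,1,1,1,1).

Now H_k = ker ∂_k / im ∂_{k+1}, so:

  H_0: rank C_0 − rank ∂_1 = 5 − 4 = 1, and the invariant factors of ∂_1 are all 1, so H_0 = Z.
  H_1: rank ker ∂_1 − rank ∂_2 = (9 − 4) − 5 = 0, and the invariant factors of ∂_2 are all 1, so H_1 = 0.
  H_2: rank ker ∂_2 − rank ∂_3 = (6 − 5) − 0 = 1, and there is no ∂_3, so H_2 = Z.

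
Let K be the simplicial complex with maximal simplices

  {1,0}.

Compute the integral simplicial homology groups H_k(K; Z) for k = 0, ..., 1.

Order the vertices as 0 < 1. Listing each simplex with vertices in this order, K has dimension 1 with simplices:

  0-simplices (2): [0], [1]
  1-simplices (1): [0,1]

so the chain groups are C_0 ≅ Z^2, C_1 ≅ Z^1.

The boundary map ∂_1: C_1 → C_0 sends each edge [p,q] (with p < q) to q − p. For instance
  ∂[0,1] = [1] − [0].
The resulting 2×1 matrix has rank 1, and its Smith normal form has invariant factors (1).

Computing H_k = (kernel of ∂_k) / (image of ∂_{k+1}):

  H_0: rank C_0 − rank ∂_1 = 2 − 1 = 1, and the invariant factors of ∂_1 are all 1, so H_0 ≅ Z.
  H_1: rank ker ∂_1 − rank ∂_2 = (1 − 1) − 0 = 0, and there is no ∂_2, so H_1 ≅ 0.

H_0 ≅ Z,  H_1 = 0.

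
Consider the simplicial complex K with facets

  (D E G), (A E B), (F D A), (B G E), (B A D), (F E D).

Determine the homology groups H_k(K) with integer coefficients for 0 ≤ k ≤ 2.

Fix the vertex order A < B < D < E < F < G and write every simplex with vertices in increasing order. Then dim K = 2 and the simplices of K are:

  0-simplices (6): A, B, D, E, F, G
  1-simplices (12): AB, AD, AE, AF, BD, BE, BG, DE, DF, DG, EF, EG
  2-simplices (6): ABD, ABE, ADF, BEG, DEF, DEG

so the chain groups are C_0 ≅ Z^6, C_1 ≅ Z^12, C_2 ≅ Z^6.

Boundary ∂_1: C_1 → C_0 maps an edge to its endpoints' difference, ∂[p,q] = q − p. For instance
  ∂AB = B − A.
The resulting 6×12 matrix has rank 5, and its Smith normal form has invariant factors (1,1,1,1,1).

The boundary map ∂_2: C_2 → C_1 sends each 2-simplex [p,q,r] to [q,r] − [p,r] + [p,q]. For instance
  ∂ADF = DF − AF + AD,
  ∂BEG = EG − BG + BE.
The resulting 12×6 matrix has rank 6, and its Smith normal form has invariant factors (1,1,1,1,1,1).

Computing H_k = (kernel of ∂_k) / (image of ∂_{k+1}):

  H_0: rank C_0 − rank ∂_1 = 6 − 5 = 1, and the invariant factors of ∂_1 are all 1, so H_0 = Z.
  H_1: rank ker ∂_1 − rank ∂_2 = (12 − 5) − 6 = 1, and the invariant factors of ∂_2 are all 1, so H_1 = Z.
  H_2: rank ker ∂_2 − rank ∂_3 = (6 − 6) − 0 = 0, and there is no ∂_3, so H_2 = 0.

As a check, the Euler characteristic is 6 − 12 + 6 = 0, which agrees with 1 − 1 + 0 = 0.

H_0 = Z,  H_1 = Z,  H_2 = 0.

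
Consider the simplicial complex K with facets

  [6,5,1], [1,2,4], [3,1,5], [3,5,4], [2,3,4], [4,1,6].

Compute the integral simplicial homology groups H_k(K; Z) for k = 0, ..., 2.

Order the vertices as 1 < 2 < 3 < 4 < 5 < 6. Listing each simplex with vertices in this order, K has dimension 2 with simplices:

  0-simplices (6): [1], [2], [3], [4], [5], [6]
  1-simplices (12): [1,2], [1,3], [1,4], [1,5], [1,6], [2,3], [2,4], [3,4], [3,5], [4,5], [4,6], [5,6]
  2-simplices (6): [1,2,4], [1,3,5], [1,4,6], [1,5,6], [2,3,4], [3,4,5]

Hence C_0 ≅ Z^6, C_1 ≅ Z^12, C_2 ≅ Z^6.

∂_1: C_1 → C_0 sends each edge [p,q] (with p < q) to q − p.
The resulting 6×12 matrix has rank 5, and its Smith normal form has invariant factors (1,1,1,1,1).

∂_2: C_2 → C_1 maps a triangle to the signed sum of its edges. For instance
  ∂[3,4,5] = [4,5] − [3,5] + [3,4],
  ∂[1,4,6] = [4,6] − [1,6] + [1,4].
This gives a 12×6 integer matrix of rank 6; reducing to Smith normal form yields diagonal entries (1,1,1,1,1,1).

From H_k ≅ ker(∂_k) / im(∂_{k+1}) we obtain:

  H_0: rank C_0 − rank ∂_1 = 6 − 5 = 1, and the invariant factors of ∂_1 are all 1, so H_0 = Z.
  H_1: rank ker ∂_1 − rank ∂_2 = (12 − 5) − 6 = 1, and the invariant factors of ∂_2 are all 1, so H_1 = Z.
  H_2: rank ker ∂_2 − rank ∂_3 = (6 − 6) − 0 = 0, and there is no ∂_3, so H_2 = 0.

H_0 ≅ Z,  H_1 ≅ Z,  H_2 = 0.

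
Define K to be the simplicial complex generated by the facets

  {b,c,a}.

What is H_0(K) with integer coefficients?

Order the vertices as a < b < c. Listing each simplex with vertices in this order, K has dimension 2 with simplices:

  0-simplices (3): a, b, c
  1-simplices (3): ab, ac, bc
  2-simplices (1): abc

so the chain groups are C_0 ≅ Z^3, C_1 ≅ Z^3, C_2 ≅ Z^1.

Boundary ∂_1: C_1 → C_0 is given by ∂[p,q] = [q] − [p]. For instance
  ∂ab = b − a.
The resulting 3×3 matrix has rank 2, and its Smith normal form has invariant factors (1,1).

The boundary map ∂_2: C_2 → C_1 sends each 2-simplex [p,q,r] to [q,r] − [p,r] + [p,q]. For instance
  ∂abc = bc − ac + ab.
The 3×1 boundary matrix has rank 1 and Smith normal form diag(1).

Computing H_k = (kernel of ∂_k) / (image of ∂_{k+1}):

  H_0: rank C_0 − rank ∂_1 = 3 − 2 = 1, and the invariant factors of ∂_1 are all 1, so H_0 = Z.

H_0 ≅ Z.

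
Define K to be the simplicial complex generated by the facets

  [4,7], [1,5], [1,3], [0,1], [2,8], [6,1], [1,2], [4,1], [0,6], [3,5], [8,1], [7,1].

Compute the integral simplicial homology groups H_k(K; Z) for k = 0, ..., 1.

H_0 = Z,  H_1 = Z^4.

K has 9 vertices, 12 edges.
rank ∂_0 = 0, rank ∂_1 = 8 ⇒ b_0 = 9 − 0 − 8 = 1; all invariant factors of ∂_1 are 1 so no torsion. So H_0 ≅ Z.
rank ∂_1 = 8, rank ∂_2 = 0 ⇒ b_1 = 12 − 8 − 0 = 4. So H_1 ≅ Z^4.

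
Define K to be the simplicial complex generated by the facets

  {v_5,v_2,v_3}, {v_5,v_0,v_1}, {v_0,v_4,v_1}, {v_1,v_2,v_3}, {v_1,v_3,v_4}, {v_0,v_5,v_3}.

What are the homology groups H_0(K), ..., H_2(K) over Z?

H_0 ≅ Z,  H_1 ≅ Z,  H_2 = 0.

We work with the vertex ordering v_0 < v_1 < v_2 < v_3 < v_4 < v_5. The simplices of K, each written with vertices in increasing order, are:

  0-simplices (6): [v_0], [v_1], [v_2], [v_3], [v_4], [v_5]
  1-simplices (12): [v_0,v_1], [v_0,v_3], [v_0,v_4], [v_0,v_5], [v_1,v_2], [v_1,v_3], [v_1,v_4], [v_1,v_5], [v_2,v_3], [v_2,v_5], [v_3,v_4], [v_3,v_5]
  2-simplices (6): [v_0,v_1,v_4], [v_0,v_1,v_5], [v_0,v_3,v_5], [v_1,v_2,v_3], [v_1,v_3,v_4], [v_2,v_3,v_5]

so the chain groups are C_0 ≅ Z^6, C_1 ≅ Z^12, C_2 ≅ Z^6.

Boundary ∂_1: C_1 → C_0 maps an edge to its endpoints' difference, ∂[p,q] = q − p. For instance
  ∂[v_3,v_5] = [v_5] − [v_3].
This gives a 6×12 integer matrix of rank 5; reducing to Smith normal form yields diagonal entries (1,1,1,1,1).

Boundary ∂_2: C_2 → C_1 sends each 2-simplex [p,q,r] to [q,r] − [p,r] + [p,q]. For instance
  ∂[v_0,v_1,v_5] = [v_1,v_5] − [v_0,v_5] + [v_0,v_1],
  ∂[v_0,v_3,v_5] = [v_3,v_5] − [v_0,v_5] + [v_0,v_3].
The 12×6 boundary matrix has rank 6 and Smith normal form diag(1,1,1,1,1,1).

Reading off H_k = ker ∂_k / im ∂_{k+1}:

  H_0: rank C_0 − rank ∂_1 = 6 − 5 = 1, and the invariant factors of ∂_1 are all 1, so H_0 = Z.
  H_1: rank ker ∂_1 − rank ∂_2 = (12 − 5) − 6 = 1, and the invariant factors of ∂_2 are all 1, so H_1 = Z.
  H_2: rank ker ∂_2 − rank ∂_3 = (6 − 6) − 0 = 0, and there is no ∂_3, so H_2 = 0.

As a check, the Euler characteristic is 6 − 12 + 6 = 0, which agrees with 1 − 1 + 0 = 0.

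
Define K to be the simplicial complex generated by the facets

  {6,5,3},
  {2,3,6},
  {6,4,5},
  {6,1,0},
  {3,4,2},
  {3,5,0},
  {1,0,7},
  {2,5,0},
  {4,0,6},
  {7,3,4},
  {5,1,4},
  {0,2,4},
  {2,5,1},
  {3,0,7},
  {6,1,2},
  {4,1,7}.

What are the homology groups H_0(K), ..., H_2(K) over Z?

H_0 = Z,  H_1 = Z^2,  H_2 = Z.

Order the vertices as 0 < 1 < 2 < 3 < 4 < 5 < 6 < 7. Listing each simplex with vertices in this order, K has dimension 2 with simplices:

  0-simplices (8): [0], [1], [2], [3], [4], [5], [6], [7]
  1-simplices (24): (24 of them)
  2-simplices (16): [0,1,6], [0,1,7], [0,2,4], [0,2,5], [0,3,5], [0,3,7], [0,4,6], [1,2,5], [1,2,6], [1,4,5], [1,4,7], [2,3,4], [2,3,6], [3,4,7], [3,5,6], [4,5,6]

giving chain groups C_0 ≅ Z^8, C_1 ≅ Z^24, C_2 ≅ Z^16.

Boundary ∂_1: C_1 → C_0 is given by ∂[p,q] = [q] − [p]. For instance
  ∂[4,6] = [6] − [4].
This gives a 8×24 integer matrix of rank 7; reducing to Smith normal form yields diagonal entries (1,1,1,1,1,1,1).

The boundary map ∂_2: C_2 → C_1 sends each 2-simplex [p,q,r] to [q,r] − [p,r] + [p,q]. For instance
  ∂[1,4,7] = [4,7] − [1,7] + [1,4],
  ∂[1,2,5] = [2,5] − [1,5] + [1,2].
The 24×16 boundary matrix has rank 15 and Smith normal form diag(1,1,1,1,1,1,1,1,1,1,1,1,1,1,1).

Computing H_k = (kernel of ∂_k) / (image of ∂_{k+1}):

  H_0: rank C_0 − rank ∂_1 = 8 − 7 = 1, and the invariant factors of ∂_1 are all 1, so H_0 = Z.
  H_1: rank ker ∂_1 − rank ∂_2 = (24 − 7) − 15 = 2, and the invariant factors of ∂_2 are all 1, so H_1 = Z^2.
  H_2: rank ker ∂_2 − rank ∂_3 = (16 − 15) − 0 = 1, and there is no ∂_3, so H_2 = Z.

As a check, the Euler characteristic is 8 − 24 + 16 = 0, which agrees with 1 − 2 + 1 = 0.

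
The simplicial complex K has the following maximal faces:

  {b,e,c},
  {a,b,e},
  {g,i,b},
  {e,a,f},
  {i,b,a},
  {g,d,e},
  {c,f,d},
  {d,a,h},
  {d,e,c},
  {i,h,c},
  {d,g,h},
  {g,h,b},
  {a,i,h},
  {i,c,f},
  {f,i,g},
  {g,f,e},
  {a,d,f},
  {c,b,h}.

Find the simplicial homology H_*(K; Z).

Take the total order a < b < c < d < e < f < g < h < i on the vertex set. Then K (dimension 2) consists of the simplices:

  0-simplices (9): a, b, c, d, e, f, g, h, i
  1-simplices (27): ab, ad, ae, af, ah, ai, bc, be, bg, bh, bi, cd, ce, cf, ch, ci, de, df, dg, dh, ef, eg, fg, fi, gh, gi, hi
  2-simplices (18): abe, abi, adf, adh, aef, ahi, bce, bch, bgh, bgi, cde, cdf, cfi, chi, deg, dgh, efg, fgi

Hence C_0 ≅ Z^9, C_1 ≅ Z^27, C_2 ≅ Z^18.

∂_1: C_1 → C_0 is given by ∂[p,q] = [q] − [p]. For instance
  ∂dh = h − d.
The resulting 9×27 matrix has rank 8, and its Smith normal form has invariant factors (1,1,1,1,1,1,1,1).

The boundary map ∂_2: C_2 → C_1 acts by ∂[p,q,r] = [q,r] − [p,r] + [p,q]. For instance
  ∂efg = fg − eg + ef,
  ∂dgh = gh − dh + dg.
As a 27×18 matrix over Z this has rank 18, with invariant factors (1,1,1,1,1,1,1,1,1,1,1,1,1,1,1,1,1,2).

From H_k ≅ ker(∂_k) / im(∂_{k+1}) we obtain:

  H_0: rank C_0 − rank ∂_1 = 9 − 8 = 1, and the invariant factors of ∂_1 are all 1, so H_0 = Z.
  H_1: rank ker ∂_1 − rank ∂_2 = (27 − 8) − 18 = 1, and ∂_2 has invariant factor 2 > 1, so H_1 = Z ⊕ Z_2.
  H_2: rank ker ∂_2 − rank ∂_3 = (18 − 18) − 0 = 0, and there is no ∂_3, so H_2 = 0.

As a check, the Euler characteristic is 9 − 27 + 18 = 0, which agrees with 1 − 1 + 0 = 0.

H_0 = Z,  H_1 = Z ⊕ Z_2,  H_2 = 0.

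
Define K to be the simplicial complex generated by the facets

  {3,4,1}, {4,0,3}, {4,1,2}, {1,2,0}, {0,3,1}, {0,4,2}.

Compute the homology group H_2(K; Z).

H_2 = Z.

Order the vertices as 0 < 1 < 2 < 3 < 4. Listing each simplex with vertices in this order, K has dimension 2 with simplices:

  0-simplices (5): [0], [1], [2], [3], [4]
  1-simplices (9): [0,1], [0,2], [0,3], [0,4], [1,2], [1,3], [1,4], [2,4], [3,4]
  2-simplices (6): [0,1,2], [0,1,3], [0,2,4], [0,3,4], [1,2,4], [1,3,4]

giving chain groups C_0 ≅ Z^5, C_1 ≅ Z^9, C_2 ≅ Z^6.

Boundary ∂_1: C_1 → C_0 is given by ∂[p,q] = [q] − [p].
This gives a 5×9 integer matrix of rank 4; reducing to Smith normal form yields diagonal entries (1,1,1,1).

Boundary ∂_2: C_2 → C_1 maps a triangle to the signed sum of its edges. For instance
  ∂[0,3,4] = [3,4] − [0,4] + [0,3],
  ∂[0,1,2] = [1,2] − [0,2] + [0,1].
The resulting 9×6 matrix has rank 5, and its Smith normal form has invariant factors (1,1,1,1,1).

Reading off H_k = ker ∂_k / im ∂_{k+1}:

  H_2: rank ker ∂_2 − rank ∂_3 = (6 − 5) − 0 = 1, and there is no ∂_3, so H_2 ≅ Z.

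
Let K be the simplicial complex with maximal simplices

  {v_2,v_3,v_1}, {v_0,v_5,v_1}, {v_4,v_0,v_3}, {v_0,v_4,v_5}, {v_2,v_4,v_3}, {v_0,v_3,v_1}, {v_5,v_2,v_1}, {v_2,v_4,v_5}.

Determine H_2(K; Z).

Fix the vertex order v_0 < v_1 < v_2 < v_3 < v_4 < v_5 and write every simplex with vertices in increasing order. Then dim K = 2 and the simplices of K are:

  0-simplices (6): [v_0], [v_1], [v_2], [v_3], [v_4], [v_5]
  1-simplices (12): [v_0,v_1], [v_0,v_3], [v_0,v_4], [v_0,v_5], [v_1,v_2], [v_1,v_3], [v_1,v_5], [v_2,v_3], [v_2,v_4], [v_2,v_5], [v_3,v_4], [v_4,v_5]
  2-simplices (8): [v_0,v_1,v_3], [v_0,v_1,v_5], [v_0,v_3,v_4], [v_0,v_4,v_5], [v_1,v_2,v_3], [v_1,v_2,v_5], [v_2,v_3,v_4], [v_2,v_4,v_5]

Hence C_0 ≅ Z^6, C_1 ≅ Z^12, C_2 ≅ Z^8.

Boundary ∂_1: C_1 → C_0 is given by ∂[p,q] = [q] − [p]. For instance
  ∂[v_2,v_5] = [v_5] − [v_2].
The 6×12 boundary matrix has rank 5 and Smith normal form diag(1,1,1,1,1).

Boundary ∂_2: C_2 → C_1 sends each 2-simplex [p,q,r] to [q,r] − [p,r] + [p,q]. For instance
  ∂[v_1,v_2,v_5] = [v_2,v_5] − [v_1,v_5] + [v_1,v_2],
  ∂[v_0,v_1,v_5] = [v_1,v_5] − [v_0,v_5] + [v_0,v_1].
This gives a 12×8 integer matrix of rank 7; reducing to Smith normal form yields diagonal entries (1,1,1,1,1,1,1).

Reading off H_k = ker ∂_k / im ∂_{k+1}:

  H_2: rank ker ∂_2 − rank ∂_3 = (8 − 7) − 0 = 1, and there is no ∂_3, so H_2 = Z.

(K is a triangulation of the 2-sphere S^2.)

H_2 = Z.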